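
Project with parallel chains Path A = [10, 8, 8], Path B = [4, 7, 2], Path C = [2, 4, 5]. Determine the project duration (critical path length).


Path A: 10 + 8 + 8 = 26
Path B: 4 + 7 + 2 = 13
Path C: 2 + 4 + 5 = 11
Critical path = longest = max(26, 13, 11)
= 26 (Path A)


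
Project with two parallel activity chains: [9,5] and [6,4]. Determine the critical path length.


Path A: 9 + 5 = 14
Path B: 6 + 4 = 10
Critical path = longest = max(14, 10)
= 14 (Path A)


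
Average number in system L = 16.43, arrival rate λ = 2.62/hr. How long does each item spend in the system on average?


Little's law: L = λW → W = L / λ
= 16.43 / 2.62
= 6.27 hours


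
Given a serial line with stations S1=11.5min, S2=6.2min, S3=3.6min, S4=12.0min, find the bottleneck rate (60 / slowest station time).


Bottleneck = longest station time
Station times: [11.5, 6.2, 3.6, 12.0]
Max = 12.0 min
Rate = 60 / 12.0
= 5.00 units/hour (bottleneck: 12.0min)


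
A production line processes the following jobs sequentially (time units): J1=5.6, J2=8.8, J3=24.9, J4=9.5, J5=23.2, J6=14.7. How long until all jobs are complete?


Sequential makespan: sum all processing times
= 5.6 + 8.8 + 24.9 + 9.5 + 23.2 + 14.7
= 86.7 time units


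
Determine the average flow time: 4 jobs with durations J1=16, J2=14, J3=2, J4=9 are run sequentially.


Completion times:
  J1: completes at 16
  J2: completes at 30
  J3: completes at 32
  J4: completes at 41
Sum = 119
Average = 119/4
= 29.75


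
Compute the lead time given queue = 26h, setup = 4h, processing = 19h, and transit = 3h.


Lead time = queue + setup + processing + transit
= 26 + 4 + 19 + 3
= 52 hours


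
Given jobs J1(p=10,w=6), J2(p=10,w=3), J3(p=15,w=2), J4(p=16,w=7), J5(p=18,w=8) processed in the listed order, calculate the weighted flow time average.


Completion times:
  J1: C=10, w×C=6×10=60
  J2: C=20, w×C=3×20=60
  J3: C=35, w×C=2×35=70
  J4: C=51, w×C=7×51=357
  J5: C=69, w×C=8×69=552
Sum w×C = 1099
Sum w = 26
Weighted avg = 1099/26
= 42.27


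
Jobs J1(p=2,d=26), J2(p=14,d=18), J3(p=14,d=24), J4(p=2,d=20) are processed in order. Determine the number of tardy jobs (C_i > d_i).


Completion vs due date:
  J1: C=2, d=26 → on time
  J2: C=16, d=18 → on time
  J3: C=30, d=24 → TARDY
  J4: C=32, d=20 → TARDY
Tardy jobs: J3, J4
Count = 2


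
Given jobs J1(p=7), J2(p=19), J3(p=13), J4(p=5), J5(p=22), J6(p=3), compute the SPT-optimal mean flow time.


SPT order: J6 → J4 → J1 → J3 → J2 → J5
Completion times:
  J6: C=3
  J4: C=8
  J1: C=15
  J3: C=28
  J2: C=47
  J5: C=69
Sum = 170, n = 6
Mean flow = 170/6
= 28.33


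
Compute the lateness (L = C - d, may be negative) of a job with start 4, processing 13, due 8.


Completion = 4 + 13 = 17
Lateness = C - d = 17 - 8
= 9


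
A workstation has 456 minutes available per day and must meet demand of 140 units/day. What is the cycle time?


Cycle time = available time / demand
= 456 / 140
= 3.26 min/unit


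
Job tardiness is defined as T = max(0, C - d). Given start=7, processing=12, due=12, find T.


Completion = start + processing = 7 + 12 = 19
Tardiness = max(0, C - d) = max(0, 19 - 12)
= max(0, 7)
= 7


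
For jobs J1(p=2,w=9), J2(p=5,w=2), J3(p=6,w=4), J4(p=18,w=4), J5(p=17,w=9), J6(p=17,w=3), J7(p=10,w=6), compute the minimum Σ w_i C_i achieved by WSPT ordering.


WSPT order (by p/w): J1 → J3 → J7 → J5 → J2 → J4 → J6
  J1: C=2, w·C=9×2=18
  J3: C=8, w·C=4×8=32
  J7: C=18, w·C=6×18=108
  J5: C=35, w·C=9×35=315
  J2: C=40, w·C=2×40=80
  J4: C=58, w·C=4×58=232
  J6: C=75, w·C=3×75=225
Σ w·C = 1010
= 1010


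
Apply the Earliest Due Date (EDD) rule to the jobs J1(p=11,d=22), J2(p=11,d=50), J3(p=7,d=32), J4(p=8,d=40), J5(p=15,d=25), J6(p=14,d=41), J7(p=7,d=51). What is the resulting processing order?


EDD: sort by earliest due date
  J1: d=22, p=11
  J5: d=25, p=15
  J3: d=32, p=7
  J4: d=40, p=8
  J6: d=41, p=14
  J2: d=50, p=11
  J7: d=51, p=7
Order: J1 → J5 → J3 → J4 → J6 → J2 → J7


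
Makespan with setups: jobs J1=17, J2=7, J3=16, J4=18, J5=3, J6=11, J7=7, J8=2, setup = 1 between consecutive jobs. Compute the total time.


Makespan = Σ processing + (n-1) × setup
= (17 + 7 + 16 + 18 + 3 + 11 + 7 + 2) + (8-1)×1
= 81 + 7
= 88 time units


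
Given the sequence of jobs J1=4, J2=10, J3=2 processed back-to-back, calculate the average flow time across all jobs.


Completion times:
  J1: completes at 4
  J2: completes at 14
  J3: completes at 16
Sum = 34
Average = 34/3
= 11.33


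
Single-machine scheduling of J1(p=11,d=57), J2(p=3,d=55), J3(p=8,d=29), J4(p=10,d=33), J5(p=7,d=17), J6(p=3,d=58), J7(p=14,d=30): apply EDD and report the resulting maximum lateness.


EDD order: J5 → J3 → J7 → J4 → J2 → J1 → J6
Completion and lateness:
  J5: C=7, d=17, L=7-17=-10
  J3: C=15, d=29, L=15-29=-14
  J7: C=29, d=30, L=29-30=-1
  J4: C=39, d=33, L=39-33=6
  J2: C=42, d=55, L=42-55=-13
  J1: C=53, d=57, L=53-57=-4
  J6: C=56, d=58, L=56-58=-2
Lmax = max(-10, -14, -1, 6, -13, -4, -2)
= 6


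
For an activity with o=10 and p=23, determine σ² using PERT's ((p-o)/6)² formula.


σ² = ((p - o) / 6)² = (p - o)² / 36
= (23 - 10)² / 36
= 13² / 36
= 169 / 36
= 4.6944


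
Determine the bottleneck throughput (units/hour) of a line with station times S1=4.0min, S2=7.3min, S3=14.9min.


Bottleneck = longest station time
Station times: [4.0, 7.3, 14.9]
Max = 14.9 min
Rate = 60 / 14.9
= 4.03 units/hour (bottleneck: 14.9min)


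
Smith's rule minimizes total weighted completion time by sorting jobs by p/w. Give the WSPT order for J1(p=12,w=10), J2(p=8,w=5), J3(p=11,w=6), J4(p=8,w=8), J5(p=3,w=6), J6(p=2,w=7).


WSPT (Smith's rule): sort by p/w ascending
  J6: p/w = 2/7 = 0.286
  J5: p/w = 3/6 = 0.500
  J4: p/w = 8/8 = 1.000
  J1: p/w = 12/10 = 1.200
  J2: p/w = 8/5 = 1.600
  J3: p/w = 11/6 = 1.833
Order: J6 → J5 → J4 → J1 → J2 → J3


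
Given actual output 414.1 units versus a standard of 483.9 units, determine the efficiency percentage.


Efficiency = (actual / standard) × 100
= (414.1 / 483.9) × 100
= 85.6%


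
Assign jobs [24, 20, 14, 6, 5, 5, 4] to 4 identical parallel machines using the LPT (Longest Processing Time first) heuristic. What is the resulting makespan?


Jobs (LPT sorted): [24, 20, 14, 6, 5, 5, 4]
Machines: 4
  J=24 → Machine 1 (load: 0+24=24)
  J=20 → Machine 2 (load: 0+20=20)
  J=14 → Machine 3 (load: 0+14=14)
  J=6 → Machine 4 (load: 0+6=6)
  J=5 → Machine 4 (load: 6+5=11)
  J=5 → Machine 4 (load: 11+5=16)
  J=4 → Machine 3 (load: 14+4=18)
Machine loads: [24, 20, 18, 16]
Makespan = max = 24 time units


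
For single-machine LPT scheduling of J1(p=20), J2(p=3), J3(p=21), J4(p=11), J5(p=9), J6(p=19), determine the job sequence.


LPT: sort by longest processing time first
  J3: p=21
  J1: p=20
  J6: p=19
  J4: p=11
  J5: p=9
  J2: p=3
Order: J3 → J1 → J6 → J4 → J5 → J2


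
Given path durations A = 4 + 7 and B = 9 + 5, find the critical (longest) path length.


Path A: 4 + 7 = 11
Path B: 9 + 5 = 14
Critical path = longest = max(11, 14)
= 14 (Path B)


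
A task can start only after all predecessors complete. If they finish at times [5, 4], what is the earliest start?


ES = max of all predecessor completion times
Predecessors: [5, 4]
ES = max(5, 4)
= 5


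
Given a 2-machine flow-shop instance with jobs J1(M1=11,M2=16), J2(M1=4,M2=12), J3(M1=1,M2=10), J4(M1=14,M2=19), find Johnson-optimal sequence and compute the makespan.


Johnson's rule:
Group 1 (M1≤M2, sort by M1): ['J3', 'J2', 'J1', 'J4']
Group 2 (M1>M2, sort desc M2): []
Sequence: J3 → J2 → J1 → J4
Makespan calculation:
  J3: M1 done=1, M2 done=11
  J2: M1 done=5, M2 done=23
  J1: M1 done=16, M2 done=39
  J4: M1 done=30, M2 done=58
= Sequence: J3 → J2 → J1 → J4, Makespan: 58


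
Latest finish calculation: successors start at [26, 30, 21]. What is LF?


LF = min of all successor start times
Successors start at: [26, 30, 21]
LF = min(26, 30, 21)
= 21


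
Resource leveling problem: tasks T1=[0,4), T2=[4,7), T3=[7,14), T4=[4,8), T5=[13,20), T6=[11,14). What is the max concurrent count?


Check each time point for overlaps:
  t=13: 3 tasks active (T3, T5, T6)
Max concurrent = 3


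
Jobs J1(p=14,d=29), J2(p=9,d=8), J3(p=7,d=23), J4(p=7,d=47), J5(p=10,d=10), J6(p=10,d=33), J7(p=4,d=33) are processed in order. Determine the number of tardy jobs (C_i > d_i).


Completion vs due date:
  J1: C=14, d=29 → on time
  J2: C=23, d=8 → TARDY
  J3: C=30, d=23 → TARDY
  J4: C=37, d=47 → on time
  J5: C=47, d=10 → TARDY
  J6: C=57, d=33 → TARDY
  J7: C=61, d=33 → TARDY
Tardy jobs: J2, J3, J5, J6, J7
Count = 5


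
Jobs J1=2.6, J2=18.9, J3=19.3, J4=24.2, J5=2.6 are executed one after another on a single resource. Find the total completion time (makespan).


Sequential makespan: sum all processing times
= 2.6 + 18.9 + 19.3 + 24.2 + 2.6
= 67.6 time units


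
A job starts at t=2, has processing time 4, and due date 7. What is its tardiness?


Completion = start + processing = 2 + 4 = 6
Tardiness = max(0, C - d) = max(0, 6 - 7)
= max(0, -1)
= 0


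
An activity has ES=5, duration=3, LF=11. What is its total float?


EF = ES + duration = 5 + 3 = 8
LS = LF - duration = 11 - 3 = 8
Total Float = LF - EF = 11 - 8
(or LS - ES = 8 - 5)
= 3


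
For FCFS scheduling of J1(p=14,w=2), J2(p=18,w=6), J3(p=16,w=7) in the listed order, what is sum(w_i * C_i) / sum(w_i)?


Completion times:
  J1: C=14, w×C=2×14=28
  J2: C=32, w×C=6×32=192
  J3: C=48, w×C=7×48=336
Sum w×C = 556
Sum w = 15
Weighted avg = 556/15
= 37.07


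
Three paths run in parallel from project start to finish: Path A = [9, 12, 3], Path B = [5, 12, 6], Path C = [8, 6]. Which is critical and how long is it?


Path A: 9 + 12 + 3 = 24
Path B: 5 + 12 + 6 = 23
Path C: 8 + 6 = 14
Critical path = longest = max(24, 23, 14)
= 24 (Path A)


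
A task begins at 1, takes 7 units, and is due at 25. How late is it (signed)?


Completion = 1 + 7 = 8
Lateness = C - d = 8 - 25
= -17


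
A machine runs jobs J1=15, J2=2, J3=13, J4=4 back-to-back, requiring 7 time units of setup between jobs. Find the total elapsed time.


Makespan = Σ processing + (n-1) × setup
= (15 + 2 + 13 + 4) + (4-1)×7
= 34 + 21
= 55 time units


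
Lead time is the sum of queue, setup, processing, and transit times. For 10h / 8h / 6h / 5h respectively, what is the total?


Lead time = queue + setup + processing + transit
= 10 + 8 + 6 + 5
= 29 hours


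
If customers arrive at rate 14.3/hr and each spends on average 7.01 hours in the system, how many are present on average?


Little's law: L = λ × W
= 14.3 × 7.01
= 100.24


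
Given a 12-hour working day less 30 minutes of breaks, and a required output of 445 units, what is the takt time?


Available = 12×60 - 30 = 690 min
Takt time = 690 / 445
= 1.55 min/unit


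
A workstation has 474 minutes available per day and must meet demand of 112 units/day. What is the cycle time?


Cycle time = available time / demand
= 474 / 112
= 4.23 min/unit


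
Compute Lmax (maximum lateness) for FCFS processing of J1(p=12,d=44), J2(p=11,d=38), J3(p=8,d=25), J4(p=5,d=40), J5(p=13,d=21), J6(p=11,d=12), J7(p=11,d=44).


Lateness per job (L = C - d):
  J1: C=12, d=44, L=-32
  J2: C=23, d=38, L=-15
  J3: C=31, d=25, L=6
  J4: C=36, d=40, L=-4
  J5: C=49, d=21, L=28
  J6: C=60, d=12, L=48
  J7: C=71, d=44, L=27
Lmax = max(-32, -15, 6, -4, 28, 48, 27)
= 48


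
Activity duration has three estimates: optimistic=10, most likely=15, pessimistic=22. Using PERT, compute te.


te = (o + 4m + p) / 6
= (10 + 4×15 + 22) / 6
= (10 + 60 + 22) / 6
= 92 / 6
= 15.33


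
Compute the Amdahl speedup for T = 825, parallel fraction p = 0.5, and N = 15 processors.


Amdahl's law: T_p = T × ((1-p) + p/N)
= 825 × ((1-0.5) + 0.5/15)
= 825 × (0.50 + 0.0333)
= 825 × 0.5333
= 440.00
Speedup = 825/440.00
= 1.88×


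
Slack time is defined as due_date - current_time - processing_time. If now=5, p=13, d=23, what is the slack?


Slack = due - current_time - processing
= 23 - 5 - 13
= 5


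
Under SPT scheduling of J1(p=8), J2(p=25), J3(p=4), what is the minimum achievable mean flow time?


SPT order: J3 → J1 → J2
Completion times:
  J3: C=4
  J1: C=12
  J2: C=37
Sum = 53, n = 3
Mean flow = 53/3
= 17.67


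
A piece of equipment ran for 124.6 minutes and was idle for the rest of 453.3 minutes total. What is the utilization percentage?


Utilization = busy / total × 100
= 124.6 / 453.3 × 100
= 27.5%


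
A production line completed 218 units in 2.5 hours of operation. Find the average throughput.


Throughput = units / time
= 218 / 2.5
= 87.2 units/hour


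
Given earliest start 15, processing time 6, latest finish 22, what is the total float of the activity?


EF = ES + duration = 15 + 6 = 21
LS = LF - duration = 22 - 6 = 16
Total Float = LF - EF = 22 - 21
(or LS - ES = 16 - 15)
= 1


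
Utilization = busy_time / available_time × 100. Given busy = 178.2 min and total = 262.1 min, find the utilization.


Utilization = busy / total × 100
= 178.2 / 262.1 × 100
= 68.0%


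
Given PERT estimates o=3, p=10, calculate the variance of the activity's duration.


σ² = ((p - o) / 6)² = (p - o)² / 36
= (10 - 3)² / 36
= 7² / 36
= 49 / 36
= 1.3611


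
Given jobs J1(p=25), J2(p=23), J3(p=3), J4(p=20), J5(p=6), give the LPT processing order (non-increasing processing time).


LPT: sort by longest processing time first
  J1: p=25
  J2: p=23
  J4: p=20
  J5: p=6
  J3: p=3
Order: J1 → J2 → J4 → J5 → J3


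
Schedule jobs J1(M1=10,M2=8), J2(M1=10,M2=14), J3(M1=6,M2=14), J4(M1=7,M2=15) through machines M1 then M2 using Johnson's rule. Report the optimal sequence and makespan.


Johnson's rule:
Group 1 (M1≤M2, sort by M1): ['J3', 'J4', 'J2']
Group 2 (M1>M2, sort desc M2): ['J1']
Sequence: J3 → J4 → J2 → J1
Makespan calculation:
  J3: M1 done=6, M2 done=20
  J4: M1 done=13, M2 done=35
  J2: M1 done=23, M2 done=49
  J1: M1 done=33, M2 done=57
= Sequence: J3 → J4 → J2 → J1, Makespan: 57


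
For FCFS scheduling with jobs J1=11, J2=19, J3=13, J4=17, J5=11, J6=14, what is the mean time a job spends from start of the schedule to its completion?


Completion times:
  J1: completes at 11
  J2: completes at 30
  J3: completes at 43
  J4: completes at 60
  J5: completes at 71
  J6: completes at 85
Sum = 300
Average = 300/6
= 50.00


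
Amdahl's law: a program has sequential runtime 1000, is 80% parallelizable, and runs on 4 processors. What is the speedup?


Amdahl's law: T_p = T × ((1-p) + p/N)
= 1000 × ((1-0.8) + 0.8/4)
= 1000 × (0.20 + 0.2000)
= 1000 × 0.4000
= 400.00
Speedup = 1000/400.00
= 2.50×


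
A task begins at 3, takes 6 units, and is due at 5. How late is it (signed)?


Completion = 3 + 6 = 9
Lateness = C - d = 9 - 5
= 4


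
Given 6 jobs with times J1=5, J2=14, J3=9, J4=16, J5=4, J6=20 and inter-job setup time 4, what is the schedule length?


Makespan = Σ processing + (n-1) × setup
= (5 + 14 + 9 + 16 + 4 + 20) + (6-1)×4
= 68 + 20
= 88 time units


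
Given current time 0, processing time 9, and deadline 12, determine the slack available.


Slack = due - current_time - processing
= 12 - 0 - 9
= 3


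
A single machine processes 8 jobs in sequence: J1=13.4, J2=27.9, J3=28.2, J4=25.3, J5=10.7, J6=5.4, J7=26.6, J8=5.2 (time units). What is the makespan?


Sequential makespan: sum all processing times
= 13.4 + 27.9 + 28.2 + 25.3 + 10.7 + 5.4 + 26.6 + 5.2
= 142.7 time units


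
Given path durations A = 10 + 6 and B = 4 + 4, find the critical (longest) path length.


Path A: 10 + 6 = 16
Path B: 4 + 4 = 8
Critical path = longest = max(16, 8)
= 16 (Path A)


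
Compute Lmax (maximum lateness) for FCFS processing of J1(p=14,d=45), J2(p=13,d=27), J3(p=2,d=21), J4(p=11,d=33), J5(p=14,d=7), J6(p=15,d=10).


Lateness per job (L = C - d):
  J1: C=14, d=45, L=-31
  J2: C=27, d=27, L=0
  J3: C=29, d=21, L=8
  J4: C=40, d=33, L=7
  J5: C=54, d=7, L=47
  J6: C=69, d=10, L=59
Lmax = max(-31, 0, 8, 7, 47, 59)
= 59


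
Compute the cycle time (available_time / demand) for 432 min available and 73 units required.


Cycle time = available time / demand
= 432 / 73
= 5.92 min/unit


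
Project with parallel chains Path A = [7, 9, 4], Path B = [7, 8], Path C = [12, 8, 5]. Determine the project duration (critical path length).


Path A: 7 + 9 + 4 = 20
Path B: 7 + 8 = 15
Path C: 12 + 8 + 5 = 25
Critical path = longest = max(20, 15, 25)
= 25 (Path C)


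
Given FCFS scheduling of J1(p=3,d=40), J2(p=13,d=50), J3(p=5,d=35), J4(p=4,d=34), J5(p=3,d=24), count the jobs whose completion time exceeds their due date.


Completion vs due date:
  J1: C=3, d=40 → on time
  J2: C=16, d=50 → on time
  J3: C=21, d=35 → on time
  J4: C=25, d=34 → on time
  J5: C=28, d=24 → TARDY
Tardy jobs: J5
Count = 1


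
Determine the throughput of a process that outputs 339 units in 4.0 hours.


Throughput = units / time
= 339 / 4.0
= 84.8 units/hour


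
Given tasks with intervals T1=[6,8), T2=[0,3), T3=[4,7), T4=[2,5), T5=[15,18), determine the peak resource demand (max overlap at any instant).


Check each time point for overlaps:
  t=2: 2 tasks active (T2, T4)
Max concurrent = 2


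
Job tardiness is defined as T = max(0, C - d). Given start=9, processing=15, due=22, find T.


Completion = start + processing = 9 + 15 = 24
Tardiness = max(0, C - d) = max(0, 24 - 22)
= max(0, 2)
= 2


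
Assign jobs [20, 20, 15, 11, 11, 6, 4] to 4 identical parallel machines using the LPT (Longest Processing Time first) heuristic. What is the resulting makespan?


Jobs (LPT sorted): [20, 20, 15, 11, 11, 6, 4]
Machines: 4
  J=20 → Machine 1 (load: 0+20=20)
  J=20 → Machine 2 (load: 0+20=20)
  J=15 → Machine 3 (load: 0+15=15)
  J=11 → Machine 4 (load: 0+11=11)
  J=11 → Machine 4 (load: 11+11=22)
  J=6 → Machine 3 (load: 15+6=21)
  J=4 → Machine 1 (load: 20+4=24)
Machine loads: [24, 20, 21, 22]
Makespan = max = 24 time units


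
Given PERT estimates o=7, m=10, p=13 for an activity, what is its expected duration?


te = (o + 4m + p) / 6
= (7 + 4×10 + 13) / 6
= (7 + 40 + 13) / 6
= 60 / 6
= 10.00


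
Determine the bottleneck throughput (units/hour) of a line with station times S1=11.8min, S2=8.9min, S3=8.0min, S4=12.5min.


Bottleneck = longest station time
Station times: [11.8, 8.9, 8.0, 12.5]
Max = 12.5 min
Rate = 60 / 12.5
= 4.80 units/hour (bottleneck: 12.5min)


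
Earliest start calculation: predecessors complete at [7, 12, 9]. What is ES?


ES = max of all predecessor completion times
Predecessors: [7, 12, 9]
ES = max(7, 12, 9)
= 12


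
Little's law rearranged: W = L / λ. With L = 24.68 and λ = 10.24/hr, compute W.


Little's law: L = λW → W = L / λ
= 24.68 / 10.24
= 2.41 hours


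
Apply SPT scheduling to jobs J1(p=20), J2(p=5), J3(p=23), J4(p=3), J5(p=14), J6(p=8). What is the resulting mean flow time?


SPT order: J4 → J2 → J6 → J5 → J1 → J3
Completion times:
  J4: C=3
  J2: C=8
  J6: C=16
  J5: C=30
  J1: C=50
  J3: C=73
Sum = 180, n = 6
Mean flow = 180/6
= 30.00


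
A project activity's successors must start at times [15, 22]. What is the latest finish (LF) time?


LF = min of all successor start times
Successors start at: [15, 22]
LF = min(15, 22)
= 15


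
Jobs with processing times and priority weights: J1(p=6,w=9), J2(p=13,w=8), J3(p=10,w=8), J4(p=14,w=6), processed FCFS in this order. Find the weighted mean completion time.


Completion times:
  J1: C=6, w×C=9×6=54
  J2: C=19, w×C=8×19=152
  J3: C=29, w×C=8×29=232
  J4: C=43, w×C=6×43=258
Sum w×C = 696
Sum w = 31
Weighted avg = 696/31
= 22.45


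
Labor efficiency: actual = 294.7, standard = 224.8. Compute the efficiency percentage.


Efficiency = (actual / standard) × 100
= (294.7 / 224.8) × 100
= 131.1%


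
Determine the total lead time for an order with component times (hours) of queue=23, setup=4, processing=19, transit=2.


Lead time = queue + setup + processing + transit
= 23 + 4 + 19 + 2
= 48 hours


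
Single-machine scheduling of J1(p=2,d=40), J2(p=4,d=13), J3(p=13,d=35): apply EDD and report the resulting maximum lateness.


EDD order: J2 → J3 → J1
Completion and lateness:
  J2: C=4, d=13, L=4-13=-9
  J3: C=17, d=35, L=17-35=-18
  J1: C=19, d=40, L=19-40=-21
Lmax = max(-9, -18, -21)
= -9


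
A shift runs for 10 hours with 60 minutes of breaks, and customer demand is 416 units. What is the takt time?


Available = 10×60 - 60 = 540 min
Takt time = 540 / 416
= 1.30 min/unit


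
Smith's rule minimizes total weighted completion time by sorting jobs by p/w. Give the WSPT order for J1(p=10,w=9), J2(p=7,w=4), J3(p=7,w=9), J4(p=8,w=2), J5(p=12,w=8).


WSPT (Smith's rule): sort by p/w ascending
  J3: p/w = 7/9 = 0.778
  J1: p/w = 10/9 = 1.111
  J5: p/w = 12/8 = 1.500
  J2: p/w = 7/4 = 1.750
  J4: p/w = 8/2 = 4.000
Order: J3 → J1 → J5 → J2 → J4


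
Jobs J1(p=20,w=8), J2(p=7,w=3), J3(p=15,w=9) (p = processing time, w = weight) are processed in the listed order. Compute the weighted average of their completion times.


Completion times:
  J1: C=20, w×C=8×20=160
  J2: C=27, w×C=3×27=81
  J3: C=42, w×C=9×42=378
Sum w×C = 619
Sum w = 20
Weighted avg = 619/20
= 30.95


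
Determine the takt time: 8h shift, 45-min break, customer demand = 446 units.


Available = 8×60 - 45 = 435 min
Takt time = 435 / 446
= 0.98 min/unit


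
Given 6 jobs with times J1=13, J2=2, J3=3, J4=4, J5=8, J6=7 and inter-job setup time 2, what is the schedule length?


Makespan = Σ processing + (n-1) × setup
= (13 + 2 + 3 + 4 + 8 + 7) + (6-1)×2
= 37 + 10
= 47 time units


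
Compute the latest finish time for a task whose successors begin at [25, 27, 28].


LF = min of all successor start times
Successors start at: [25, 27, 28]
LF = min(25, 27, 28)
= 25


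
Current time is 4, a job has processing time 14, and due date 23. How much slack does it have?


Slack = due - current_time - processing
= 23 - 4 - 14
= 5


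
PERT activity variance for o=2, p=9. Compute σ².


σ² = ((p - o) / 6)² = (p - o)² / 36
= (9 - 2)² / 36
= 7² / 36
= 49 / 36
= 1.3611


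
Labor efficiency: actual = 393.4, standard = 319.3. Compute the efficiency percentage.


Efficiency = (actual / standard) × 100
= (393.4 / 319.3) × 100
= 123.2%


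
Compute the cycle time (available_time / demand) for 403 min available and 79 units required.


Cycle time = available time / demand
= 403 / 79
= 5.10 min/unit


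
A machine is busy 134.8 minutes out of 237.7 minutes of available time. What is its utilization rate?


Utilization = busy / total × 100
= 134.8 / 237.7 × 100
= 56.7%


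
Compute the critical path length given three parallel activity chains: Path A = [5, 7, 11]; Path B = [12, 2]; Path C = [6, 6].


Path A: 5 + 7 + 11 = 23
Path B: 12 + 2 = 14
Path C: 6 + 6 = 12
Critical path = longest = max(23, 14, 12)
= 23 (Path A)


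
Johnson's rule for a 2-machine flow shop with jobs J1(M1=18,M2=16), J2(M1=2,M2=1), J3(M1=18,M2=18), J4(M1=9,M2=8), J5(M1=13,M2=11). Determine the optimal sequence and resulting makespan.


Johnson's rule:
Group 1 (M1≤M2, sort by M1): ['J3']
Group 2 (M1>M2, sort desc M2): ['J1', 'J5', 'J4', 'J2']
Sequence: J3 → J1 → J5 → J4 → J2
Makespan calculation:
  J3: M1 done=18, M2 done=36
  J1: M1 done=36, M2 done=52
  J5: M1 done=49, M2 done=63
  J4: M1 done=58, M2 done=71
  J2: M1 done=60, M2 done=72
= Sequence: J3 → J1 → J5 → J4 → J2, Makespan: 72


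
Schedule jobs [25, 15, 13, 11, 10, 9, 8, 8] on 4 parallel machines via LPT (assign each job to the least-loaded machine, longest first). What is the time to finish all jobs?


Jobs (LPT sorted): [25, 15, 13, 11, 10, 9, 8, 8]
Machines: 4
  J=25 → Machine 1 (load: 0+25=25)
  J=15 → Machine 2 (load: 0+15=15)
  J=13 → Machine 3 (load: 0+13=13)
  J=11 → Machine 4 (load: 0+11=11)
  J=10 → Machine 4 (load: 11+10=21)
  J=9 → Machine 3 (load: 13+9=22)
  J=8 → Machine 2 (load: 15+8=23)
  J=8 → Machine 4 (load: 21+8=29)
Machine loads: [25, 23, 22, 29]
Makespan = max = 29 time units


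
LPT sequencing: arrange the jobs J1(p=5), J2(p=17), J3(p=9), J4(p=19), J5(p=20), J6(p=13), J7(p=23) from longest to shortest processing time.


LPT: sort by longest processing time first
  J7: p=23
  J5: p=20
  J4: p=19
  J2: p=17
  J6: p=13
  J3: p=9
  J1: p=5
Order: J7 → J5 → J4 → J2 → J6 → J3 → J1


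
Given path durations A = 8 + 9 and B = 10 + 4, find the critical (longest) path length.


Path A: 8 + 9 = 17
Path B: 10 + 4 = 14
Critical path = longest = max(17, 14)
= 17 (Path A)


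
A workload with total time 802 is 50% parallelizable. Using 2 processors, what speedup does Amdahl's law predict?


Amdahl's law: T_p = T × ((1-p) + p/N)
= 802 × ((1-0.5) + 0.5/2)
= 802 × (0.50 + 0.2500)
= 802 × 0.7500
= 601.50
Speedup = 802/601.50
= 1.33×


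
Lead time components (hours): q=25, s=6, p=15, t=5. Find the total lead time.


Lead time = queue + setup + processing + transit
= 25 + 6 + 15 + 5
= 51 hours


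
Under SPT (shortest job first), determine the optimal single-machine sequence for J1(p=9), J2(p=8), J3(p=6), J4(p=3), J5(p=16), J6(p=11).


SPT: sort by shortest processing time
  J4: p=3
  J3: p=6
  J2: p=8
  J1: p=9
  J6: p=11
  J5: p=16
Order: J4 → J3 → J2 → J1 → J6 → J5


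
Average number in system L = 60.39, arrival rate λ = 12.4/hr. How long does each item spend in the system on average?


Little's law: L = λW → W = L / λ
= 60.39 / 12.4
= 4.87 hours


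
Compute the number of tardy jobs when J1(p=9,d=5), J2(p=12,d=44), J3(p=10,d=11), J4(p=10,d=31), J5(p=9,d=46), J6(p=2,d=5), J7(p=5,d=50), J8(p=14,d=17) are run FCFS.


Completion vs due date:
  J1: C=9, d=5 → TARDY
  J2: C=21, d=44 → on time
  J3: C=31, d=11 → TARDY
  J4: C=41, d=31 → TARDY
  J5: C=50, d=46 → TARDY
  J6: C=52, d=5 → TARDY
  J7: C=57, d=50 → TARDY
  J8: C=71, d=17 → TARDY
Tardy jobs: J1, J3, J4, J5, J6, J7, J8
Count = 7


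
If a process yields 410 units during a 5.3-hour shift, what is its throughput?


Throughput = units / time
= 410 / 5.3
= 77.4 units/hour


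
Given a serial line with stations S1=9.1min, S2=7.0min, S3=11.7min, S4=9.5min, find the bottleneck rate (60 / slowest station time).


Bottleneck = longest station time
Station times: [9.1, 7.0, 11.7, 9.5]
Max = 11.7 min
Rate = 60 / 11.7
= 5.13 units/hour (bottleneck: 11.7min)


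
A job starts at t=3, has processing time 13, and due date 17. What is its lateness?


Completion = 3 + 13 = 16
Lateness = C - d = 16 - 17
= -1


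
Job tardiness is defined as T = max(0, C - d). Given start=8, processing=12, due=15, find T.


Completion = start + processing = 8 + 12 = 20
Tardiness = max(0, C - d) = max(0, 20 - 15)
= max(0, 5)
= 5


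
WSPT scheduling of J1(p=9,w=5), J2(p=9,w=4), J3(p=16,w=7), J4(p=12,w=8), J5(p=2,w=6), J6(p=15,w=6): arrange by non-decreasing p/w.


WSPT (Smith's rule): sort by p/w ascending
  J5: p/w = 2/6 = 0.333
  J4: p/w = 12/8 = 1.500
  J1: p/w = 9/5 = 1.800
  J2: p/w = 9/4 = 2.250
  J3: p/w = 16/7 = 2.286
  J6: p/w = 15/6 = 2.500
Order: J5 → J4 → J1 → J2 → J3 → J6


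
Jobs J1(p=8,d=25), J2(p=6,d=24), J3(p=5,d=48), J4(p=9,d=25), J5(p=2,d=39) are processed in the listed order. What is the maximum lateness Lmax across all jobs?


Lateness per job (L = C - d):
  J1: C=8, d=25, L=-17
  J2: C=14, d=24, L=-10
  J3: C=19, d=48, L=-29
  J4: C=28, d=25, L=3
  J5: C=30, d=39, L=-9
Lmax = max(-17, -10, -29, 3, -9)
= 3


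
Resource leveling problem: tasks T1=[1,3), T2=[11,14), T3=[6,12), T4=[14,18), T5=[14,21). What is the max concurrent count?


Check each time point for overlaps:
  t=11: 2 tasks active (T2, T3)
Max concurrent = 2


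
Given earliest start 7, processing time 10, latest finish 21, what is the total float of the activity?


EF = ES + duration = 7 + 10 = 17
LS = LF - duration = 21 - 10 = 11
Total Float = LF - EF = 21 - 17
(or LS - ES = 11 - 7)
= 4


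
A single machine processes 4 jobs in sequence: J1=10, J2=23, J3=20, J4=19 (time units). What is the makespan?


Sequential makespan: sum all processing times
= 10 + 23 + 20 + 19
= 72 time units


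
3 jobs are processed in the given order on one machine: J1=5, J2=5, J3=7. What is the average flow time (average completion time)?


Completion times:
  J1: completes at 5
  J2: completes at 10
  J3: completes at 17
Sum = 32
Average = 32/3
= 10.67


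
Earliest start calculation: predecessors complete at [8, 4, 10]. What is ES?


ES = max of all predecessor completion times
Predecessors: [8, 4, 10]
ES = max(8, 4, 10)
= 10


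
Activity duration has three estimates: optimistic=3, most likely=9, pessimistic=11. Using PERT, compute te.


te = (o + 4m + p) / 6
= (3 + 4×9 + 11) / 6
= (3 + 36 + 11) / 6
= 50 / 6
= 8.33


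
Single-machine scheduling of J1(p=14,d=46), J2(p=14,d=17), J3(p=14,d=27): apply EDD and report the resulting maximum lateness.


EDD order: J2 → J3 → J1
Completion and lateness:
  J2: C=14, d=17, L=14-17=-3
  J3: C=28, d=27, L=28-27=1
  J1: C=42, d=46, L=42-46=-4
Lmax = max(-3, 1, -4)
= 1


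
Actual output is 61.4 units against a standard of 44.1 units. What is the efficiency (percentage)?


Efficiency = (actual / standard) × 100
= (61.4 / 44.1) × 100
= 139.2%


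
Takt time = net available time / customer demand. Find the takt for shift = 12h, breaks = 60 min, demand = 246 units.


Available = 12×60 - 60 = 660 min
Takt time = 660 / 246
= 2.68 min/unit


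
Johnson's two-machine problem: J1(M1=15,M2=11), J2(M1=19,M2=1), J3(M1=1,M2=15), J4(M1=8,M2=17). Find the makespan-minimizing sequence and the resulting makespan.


Johnson's rule:
Group 1 (M1≤M2, sort by M1): ['J3', 'J4']
Group 2 (M1>M2, sort desc M2): ['J1', 'J2']
Sequence: J3 → J4 → J1 → J2
Makespan calculation:
  J3: M1 done=1, M2 done=16
  J4: M1 done=9, M2 done=33
  J1: M1 done=24, M2 done=44
  J2: M1 done=43, M2 done=45
= Sequence: J3 → J4 → J1 → J2, Makespan: 45


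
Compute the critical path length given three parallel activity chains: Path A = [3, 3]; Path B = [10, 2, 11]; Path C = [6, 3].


Path A: 3 + 3 = 6
Path B: 10 + 2 + 11 = 23
Path C: 6 + 3 = 9
Critical path = longest = max(6, 23, 9)
= 23 (Path B)


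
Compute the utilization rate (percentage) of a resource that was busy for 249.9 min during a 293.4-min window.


Utilization = busy / total × 100
= 249.9 / 293.4 × 100
= 85.2%


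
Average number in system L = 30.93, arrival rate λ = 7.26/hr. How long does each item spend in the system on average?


Little's law: L = λW → W = L / λ
= 30.93 / 7.26
= 4.26 hours


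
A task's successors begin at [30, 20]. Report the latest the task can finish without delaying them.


LF = min of all successor start times
Successors start at: [30, 20]
LF = min(30, 20)
= 20


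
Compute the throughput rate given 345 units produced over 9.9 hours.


Throughput = units / time
= 345 / 9.9
= 34.8 units/hour


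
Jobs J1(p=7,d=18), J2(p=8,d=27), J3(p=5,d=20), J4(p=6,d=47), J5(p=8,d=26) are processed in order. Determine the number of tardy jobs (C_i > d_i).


Completion vs due date:
  J1: C=7, d=18 → on time
  J2: C=15, d=27 → on time
  J3: C=20, d=20 → on time
  J4: C=26, d=47 → on time
  J5: C=34, d=26 → TARDY
Tardy jobs: J5
Count = 1


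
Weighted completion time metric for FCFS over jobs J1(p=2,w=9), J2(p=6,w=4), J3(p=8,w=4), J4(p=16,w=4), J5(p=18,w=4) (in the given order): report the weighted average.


Completion times:
  J1: C=2, w×C=9×2=18
  J2: C=8, w×C=4×8=32
  J3: C=16, w×C=4×16=64
  J4: C=32, w×C=4×32=128
  J5: C=50, w×C=4×50=200
Sum w×C = 442
Sum w = 25
Weighted avg = 442/25
= 17.68


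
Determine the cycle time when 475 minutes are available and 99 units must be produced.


Cycle time = available time / demand
= 475 / 99
= 4.80 min/unit


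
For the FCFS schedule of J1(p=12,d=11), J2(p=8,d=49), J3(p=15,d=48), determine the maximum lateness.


Lateness per job (L = C - d):
  J1: C=12, d=11, L=1
  J2: C=20, d=49, L=-29
  J3: C=35, d=48, L=-13
Lmax = max(1, -29, -13)
= 1


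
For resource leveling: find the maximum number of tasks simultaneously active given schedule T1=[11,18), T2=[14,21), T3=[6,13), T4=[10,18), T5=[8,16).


Check each time point for overlaps:
  t=11: 4 tasks active (T1, T3, T4, T5)
Max concurrent = 4


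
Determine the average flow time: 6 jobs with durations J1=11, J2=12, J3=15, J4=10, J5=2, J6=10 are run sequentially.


Completion times:
  J1: completes at 11
  J2: completes at 23
  J3: completes at 38
  J4: completes at 48
  J5: completes at 50
  J6: completes at 60
Sum = 230
Average = 230/6
= 38.33


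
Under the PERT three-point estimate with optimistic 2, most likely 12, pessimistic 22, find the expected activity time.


te = (o + 4m + p) / 6
= (2 + 4×12 + 22) / 6
= (2 + 48 + 22) / 6
= 72 / 6
= 12.00


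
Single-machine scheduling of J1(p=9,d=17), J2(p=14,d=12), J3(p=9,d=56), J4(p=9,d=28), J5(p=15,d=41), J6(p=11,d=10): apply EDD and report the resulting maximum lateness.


EDD order: J6 → J2 → J1 → J4 → J5 → J3
Completion and lateness:
  J6: C=11, d=10, L=11-10=1
  J2: C=25, d=12, L=25-12=13
  J1: C=34, d=17, L=34-17=17
  J4: C=43, d=28, L=43-28=15
  J5: C=58, d=41, L=58-41=17
  J3: C=67, d=56, L=67-56=11
Lmax = max(1, 13, 17, 15, 17, 11)
= 17


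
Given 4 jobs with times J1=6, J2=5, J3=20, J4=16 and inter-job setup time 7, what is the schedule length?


Makespan = Σ processing + (n-1) × setup
= (6 + 5 + 20 + 16) + (4-1)×7
= 47 + 21
= 68 time units


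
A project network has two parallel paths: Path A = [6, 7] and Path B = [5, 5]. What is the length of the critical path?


Path A: 6 + 7 = 13
Path B: 5 + 5 = 10
Critical path = longest = max(13, 10)
= 13 (Path A)


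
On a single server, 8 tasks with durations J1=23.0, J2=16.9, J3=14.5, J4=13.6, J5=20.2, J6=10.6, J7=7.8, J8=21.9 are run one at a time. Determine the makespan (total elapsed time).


Sequential makespan: sum all processing times
= 23.0 + 16.9 + 14.5 + 13.6 + 20.2 + 10.6 + 7.8 + 21.9
= 128.5 time units


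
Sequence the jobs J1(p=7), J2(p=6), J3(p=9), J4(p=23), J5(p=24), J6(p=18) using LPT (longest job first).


LPT: sort by longest processing time first
  J5: p=24
  J4: p=23
  J6: p=18
  J3: p=9
  J1: p=7
  J2: p=6
Order: J5 → J4 → J6 → J3 → J1 → J2


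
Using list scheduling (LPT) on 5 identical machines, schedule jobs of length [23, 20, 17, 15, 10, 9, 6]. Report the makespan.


Jobs (LPT sorted): [23, 20, 17, 15, 10, 9, 6]
Machines: 5
  J=23 → Machine 1 (load: 0+23=23)
  J=20 → Machine 2 (load: 0+20=20)
  J=17 → Machine 3 (load: 0+17=17)
  J=15 → Machine 4 (load: 0+15=15)
  J=10 → Machine 5 (load: 0+10=10)
  J=9 → Machine 5 (load: 10+9=19)
  J=6 → Machine 4 (load: 15+6=21)
Machine loads: [23, 20, 17, 21, 19]
Makespan = max = 23 time units


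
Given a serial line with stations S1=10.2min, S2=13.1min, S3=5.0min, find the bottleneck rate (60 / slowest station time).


Bottleneck = longest station time
Station times: [10.2, 13.1, 5.0]
Max = 13.1 min
Rate = 60 / 13.1
= 4.58 units/hour (bottleneck: 13.1min)


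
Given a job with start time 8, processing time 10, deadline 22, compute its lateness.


Completion = 8 + 10 = 18
Lateness = C - d = 18 - 22
= -4


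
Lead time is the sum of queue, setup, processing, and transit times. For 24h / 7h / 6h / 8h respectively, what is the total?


Lead time = queue + setup + processing + transit
= 24 + 7 + 6 + 8
= 45 hours


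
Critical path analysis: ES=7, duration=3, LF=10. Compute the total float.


EF = ES + duration = 7 + 3 = 10
LS = LF - duration = 10 - 3 = 7
Total Float = LF - EF = 10 - 10
(or LS - ES = 7 - 7)
= 0


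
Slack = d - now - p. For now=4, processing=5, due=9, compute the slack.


Slack = due - current_time - processing
= 9 - 4 - 5
= 0


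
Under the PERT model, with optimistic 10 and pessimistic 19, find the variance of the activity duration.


σ² = ((p - o) / 6)² = (p - o)² / 36
= (19 - 10)² / 36
= 9² / 36
= 81 / 36
= 2.2500


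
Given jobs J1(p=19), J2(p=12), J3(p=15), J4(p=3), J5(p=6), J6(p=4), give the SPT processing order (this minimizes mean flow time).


SPT: sort by shortest processing time
  J4: p=3
  J6: p=4
  J5: p=6
  J2: p=12
  J3: p=15
  J1: p=19
Order: J4 → J6 → J5 → J2 → J3 → J1


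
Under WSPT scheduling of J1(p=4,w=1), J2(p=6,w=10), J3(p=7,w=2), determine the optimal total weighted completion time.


WSPT order (by p/w): J2 → J3 → J1
  J2: C=6, w·C=10×6=60
  J3: C=13, w·C=2×13=26
  J1: C=17, w·C=1×17=17
Σ w·C = 103
= 103


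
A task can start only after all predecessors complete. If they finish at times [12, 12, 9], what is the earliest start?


ES = max of all predecessor completion times
Predecessors: [12, 12, 9]
ES = max(12, 12, 9)
= 12


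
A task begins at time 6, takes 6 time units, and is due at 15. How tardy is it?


Completion = start + processing = 6 + 6 = 12
Tardiness = max(0, C - d) = max(0, 12 - 15)
= max(0, -3)
= 0


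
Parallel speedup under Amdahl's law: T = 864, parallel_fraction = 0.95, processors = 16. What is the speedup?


Amdahl's law: T_p = T × ((1-p) + p/N)
= 864 × ((1-0.95) + 0.95/16)
= 864 × (0.05 + 0.0594)
= 864 × 0.1094
= 94.50
Speedup = 864/94.50
= 9.14×


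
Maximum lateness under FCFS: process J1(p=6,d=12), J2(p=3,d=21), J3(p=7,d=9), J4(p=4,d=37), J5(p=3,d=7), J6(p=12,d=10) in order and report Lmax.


Lateness per job (L = C - d):
  J1: C=6, d=12, L=-6
  J2: C=9, d=21, L=-12
  J3: C=16, d=9, L=7
  J4: C=20, d=37, L=-17
  J5: C=23, d=7, L=16
  J6: C=35, d=10, L=25
Lmax = max(-6, -12, 7, -17, 16, 25)
= 25


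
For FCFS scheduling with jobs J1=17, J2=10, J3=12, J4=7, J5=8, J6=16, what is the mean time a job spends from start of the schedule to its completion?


Completion times:
  J1: completes at 17
  J2: completes at 27
  J3: completes at 39
  J4: completes at 46
  J5: completes at 54
  J6: completes at 70
Sum = 253
Average = 253/6
= 42.17


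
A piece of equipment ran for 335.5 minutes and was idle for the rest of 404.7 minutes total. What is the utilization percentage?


Utilization = busy / total × 100
= 335.5 / 404.7 × 100
= 82.9%


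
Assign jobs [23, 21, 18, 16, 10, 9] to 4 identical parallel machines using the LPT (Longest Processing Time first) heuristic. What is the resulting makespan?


Jobs (LPT sorted): [23, 21, 18, 16, 10, 9]
Machines: 4
  J=23 → Machine 1 (load: 0+23=23)
  J=21 → Machine 2 (load: 0+21=21)
  J=18 → Machine 3 (load: 0+18=18)
  J=16 → Machine 4 (load: 0+16=16)
  J=10 → Machine 4 (load: 16+10=26)
  J=9 → Machine 3 (load: 18+9=27)
Machine loads: [23, 21, 27, 26]
Makespan = max = 27 time units


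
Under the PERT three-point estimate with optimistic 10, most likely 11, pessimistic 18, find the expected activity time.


te = (o + 4m + p) / 6
= (10 + 4×11 + 18) / 6
= (10 + 44 + 18) / 6
= 72 / 6
= 12.00


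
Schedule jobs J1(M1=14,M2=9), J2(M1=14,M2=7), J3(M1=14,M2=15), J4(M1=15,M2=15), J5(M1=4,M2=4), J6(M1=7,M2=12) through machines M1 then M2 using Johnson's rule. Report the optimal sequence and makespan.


Johnson's rule:
Group 1 (M1≤M2, sort by M1): ['J5', 'J6', 'J3', 'J4']
Group 2 (M1>M2, sort desc M2): ['J1', 'J2']
Sequence: J5 → J6 → J3 → J4 → J1 → J2
Makespan calculation:
  J5: M1 done=4, M2 done=8
  J6: M1 done=11, M2 done=23
  J3: M1 done=25, M2 done=40
  J4: M1 done=40, M2 done=55
  J1: M1 done=54, M2 done=64
  J2: M1 done=68, M2 done=75
= Sequence: J5 → J6 → J3 → J4 → J1 → J2, Makespan: 75
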